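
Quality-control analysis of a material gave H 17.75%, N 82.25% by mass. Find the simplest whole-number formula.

Assume 100 g: 17.75 g H, 82.25 g N.
n(H) = 17.75/1.008 = 17.61, n(N) = 82.25/14.01 = 5.871
Smallest is N at 5.871 mol; normalising gives H 2.999, N 1.000
≈ 3:1 → H3N

H3N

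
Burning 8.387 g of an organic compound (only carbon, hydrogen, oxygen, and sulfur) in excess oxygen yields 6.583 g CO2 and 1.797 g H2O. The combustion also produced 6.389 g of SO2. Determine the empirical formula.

mol C = 6.583 / 44.01 = 0.1496; mass C = 0.1496 × 12.01 = 1.796 g
mol H = 2 × (1.797 / 18.02) = 0.1994; mass H = 0.1994 × 1.008 = 0.2010 g
mol S = 6.389 / 64.07 = 0.09972; mass S = 3.198 g
mass O = 8.387 − (5.195) = 3.192 g → mol O = 0.1995
Divide by the smallest (0.09972 mol S): C 1.500, H 2.000, O 2.000, S 1.000
Scaling by 2: C 3.00, H 4.00, O 4.00, S 2.00 → C3H4O4S2

C3H4O4S2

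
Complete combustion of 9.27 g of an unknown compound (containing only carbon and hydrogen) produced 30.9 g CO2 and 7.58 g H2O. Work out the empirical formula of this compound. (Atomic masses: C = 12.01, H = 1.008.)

mol C = 30.9 / 44.01 = 0.7021; mass C = 0.7021 × 12.01 = 8.432 g
mol H = 2 × (7.58 / 18.02) = 0.8413; mass H = 0.8413 × 1.008 = 0.8480 g
Smallest is C at 0.7021 mol; normalising gives C 1.000, H 1.198
Scaling by 5: C 5.00, H 5.99 → C5H6

C5H6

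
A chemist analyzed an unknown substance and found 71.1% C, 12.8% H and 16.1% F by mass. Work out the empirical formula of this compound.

Assume 100 g: 71.1 g C, 12.8 g H, 16.1 g F.
n(C) = 71.1/12.01 = 5.92, n(H) = 12.8/1.008 = 12.7, n(F) = 16.1/19.00 = 0.8474
Smallest is F at 0.8474 mol; normalising gives C 6.986, H 14.986, F 1.000
Ratio ≈ 7:15:1, so the empirical formula is C7H15F

C7H15F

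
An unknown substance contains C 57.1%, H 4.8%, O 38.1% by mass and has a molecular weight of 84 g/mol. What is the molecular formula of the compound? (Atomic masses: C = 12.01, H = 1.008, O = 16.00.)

C4H4O2

Assume 100 g: 57.1 g C, 4.8 g H, 38.1 g O.
C: 57.1 g ÷ 12.01 g/mol = 4.754 mol
H: 4.8 g ÷ 1.008 g/mol = 4.762 mol
O: 38.1 g ÷ 16.00 g/mol = 2.381 mol
Smallest is O at 2.381 mol; normalising gives C 1.997, H 2.000, O 1.000
≈ 2:2:1 → C2H2O
Empirical-formula mass = 42.04 g/mol
n = 84 / 42.04 = 2.00 ≈ 2
Molecular formula = (C2H2O)×2 = C4H4O2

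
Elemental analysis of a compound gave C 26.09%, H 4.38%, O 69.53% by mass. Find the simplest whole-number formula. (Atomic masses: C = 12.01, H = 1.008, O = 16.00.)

CH2O2

Assume 100 g: 26.09 g C, 4.38 g H, 69.53 g O.
n(C) = 26.09/12.01 = 2.172, n(H) = 4.38/1.008 = 4.345, n(O) = 69.53/16.00 = 4.346
Ratios (÷ 2.172): C 1.000, H 2.000, O 2.000
→ CH2O2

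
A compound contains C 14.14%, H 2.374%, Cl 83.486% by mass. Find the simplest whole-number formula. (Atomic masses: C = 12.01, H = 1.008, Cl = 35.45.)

Assume 100 g: 14.14 g C, 2.374 g H, 83.486 g Cl.
n(C) = 14.14/12.01 = 1.177, n(H) = 2.374/1.008 = 2.355, n(Cl) = 83.486/35.45 = 2.355
Smallest is C at 1.177 mol; normalising gives C 1.000, H 2.000, Cl 2.000
Ratio ≈ 1:2:2, so the empirical formula is CH2Cl2

CH2Cl2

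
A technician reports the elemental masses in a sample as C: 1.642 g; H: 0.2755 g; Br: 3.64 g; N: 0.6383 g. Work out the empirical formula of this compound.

C3H6BrN

Moles — C: 1.642 / 12.01 = 0.1367 mol; H: 0.2755 / 1.008 = 0.2733 mol; Br: 3.64 / 79.90 = 0.04556 mol; N: 0.6383 / 14.01 = 0.04556 mol
Smallest is Br at 0.04556 mol; normalising gives C 3.001, H 5.999, Br 1.000, N 1.000
Ratio ≈ 3:6:1:1, so the empirical formula is C3H6BrN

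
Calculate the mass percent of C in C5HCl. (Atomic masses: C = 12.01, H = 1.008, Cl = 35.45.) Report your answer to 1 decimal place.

Molar mass = 5(12.01) + 1(1.008) + 1(35.45) = 96.508 g/mol
Mass of C per mole = 5 × 12.01 = 60.050 g
% C = 60.050 / 96.508 × 100 = 62.2%

62.2%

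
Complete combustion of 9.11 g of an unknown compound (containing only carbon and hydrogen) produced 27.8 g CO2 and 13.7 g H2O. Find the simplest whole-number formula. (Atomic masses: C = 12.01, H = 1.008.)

mol C = 27.8 / 44.01 = 0.6317; mass C = 0.6317 × 12.01 = 7.586 g
mol H = 2 × (13.7 / 18.02) = 1.521; mass H = 1.521 × 1.008 = 1.533 g
Divide by the smallest (0.6317 mol C): C 1.000, H 2.407
Scaling by 5: C 5.00, H 12.04 → C5H12

C5H12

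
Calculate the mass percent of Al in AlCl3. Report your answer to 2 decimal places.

20.24%

Molar mass = 1(26.98) + 3(35.45) = 133.330 g/mol
Mass of Al per mole = 1 × 26.98 = 26.980 g
% Al = 26.980 / 133.330 × 100 = 20.24%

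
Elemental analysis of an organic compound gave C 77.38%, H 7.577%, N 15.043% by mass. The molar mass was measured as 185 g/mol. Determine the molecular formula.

Assume 100 g: 77.38 g C, 7.577 g H, 15.043 g N.
Moles — C: 77.38 / 12.01 = 6.443 mol; H: 7.577 / 1.008 = 7.517 mol; N: 15.043 / 14.01 = 1.074 mol
Smallest is N at 1.074 mol; normalising gives C 6.001, H 7.001, N 1.000
→ C6H7N
Empirical-formula mass = 93.13 g/mol
n = 185 / 93.13 = 1.99 ≈ 2
Molecular formula = (C6H7N)×2 = C12H14N2

C12H14N2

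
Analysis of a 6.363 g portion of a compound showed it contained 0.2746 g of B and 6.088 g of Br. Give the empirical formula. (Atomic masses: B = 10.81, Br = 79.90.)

Moles — B: 0.2746 / 10.81 = 0.0254 mol; Br: 6.088 / 79.90 = 0.0762 mol
Ratios (÷ 0.0254): B 1.000, Br 3.000
→ BBr3

BBr3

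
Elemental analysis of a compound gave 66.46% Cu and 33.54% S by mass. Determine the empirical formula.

Assume 100 g: 66.46 g Cu, 33.54 g S.
Moles — Cu: 66.46 / 63.55 = 1.046 mol; S: 33.54 / 32.07 = 1.046 mol
Ratios (÷ 1.046): Cu 1.000, S 1.000
≈ 1:1 → CuS

CuS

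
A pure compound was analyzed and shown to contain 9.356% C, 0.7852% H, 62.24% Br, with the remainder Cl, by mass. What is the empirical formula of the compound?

Assume 100 g: 9.356 g C, 0.7852 g H, 62.24 g Br, 27.619 g Cl.
n(C) = 9.356/12.01 = 0.779, n(H) = 0.7852/1.008 = 0.779, n(Br) = 62.24/79.90 = 0.779, n(Cl) = 27.619/35.45 = 0.7791
Ratios (÷ 0.779): C 1.000, H 1.000, Br 1.000, Cl 1.000
≈ 1:1:1:1 → CHBrCl

CHBrCl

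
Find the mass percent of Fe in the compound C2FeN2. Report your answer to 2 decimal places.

51.77%

Molar mass = 2(12.01) + 1(55.85) + 2(14.01) = 107.890 g/mol
Mass of Fe per mole = 1 × 55.85 = 55.850 g
% Fe = 55.850 / 107.890 × 100 = 51.77%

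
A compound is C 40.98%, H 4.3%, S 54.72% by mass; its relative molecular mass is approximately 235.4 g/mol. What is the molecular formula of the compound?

C8H10S4

Assume 100 g: 40.98 g C, 4.3 g H, 54.72 g S.
Moles — C: 40.98 / 12.01 = 3.412 mol; H: 4.3 / 1.008 = 4.266 mol; S: 54.72 / 32.07 = 1.706 mol
Divide by the smallest (1.706 mol S): C 2.000, H 2.500, S 1.000
Scaling by 2: C 4.00, H 5.00, S 2.00 → C4H5S2
Empirical-formula mass = 117.22 g/mol
n = 235.4 / 117.22 = 2.01 ≈ 2
Molecular formula = (C4H5S2)×2 = C8H10S4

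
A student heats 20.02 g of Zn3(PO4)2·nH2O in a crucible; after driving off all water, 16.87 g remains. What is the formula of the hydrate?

Zn3(PO4)2·4H2O

Mass of water lost = 20.02 − 16.87 = 3.15 g → 3.15 / 18.02 = 0.1748 mol H2O
Molar mass of Zn3(PO4)2 = 386.08 g/mol → mol Zn3(PO4)2 = 16.87 / 386.08 = 0.0437
n = 0.1748 / 0.0437 = 4.00 ≈ 4 → Zn3(PO4)2·4H2O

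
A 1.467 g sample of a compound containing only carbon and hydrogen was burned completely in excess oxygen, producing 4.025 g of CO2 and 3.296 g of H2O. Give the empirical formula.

mol C = 4.025 / 44.01 = 0.09146; mass C = 0.09146 × 12.01 = 1.098 g
mol H = 2 × (3.296 / 18.02) = 0.3658; mass H = 0.3658 × 1.008 = 0.3687 g
Smallest is C at 0.09146 mol; normalising gives C 1.000, H 4.000
Ratio ≈ 1:4, so the empirical formula is CH4

CH4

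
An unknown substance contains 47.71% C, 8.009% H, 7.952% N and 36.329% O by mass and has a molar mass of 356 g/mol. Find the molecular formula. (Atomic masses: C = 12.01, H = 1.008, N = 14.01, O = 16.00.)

C14H28N2O8

Assume 100 g: 47.71 g C, 8.009 g H, 7.952 g N, 36.329 g O.
C: 47.71 g ÷ 12.01 g/mol = 3.973 mol
H: 8.009 g ÷ 1.008 g/mol = 7.945 mol
N: 7.952 g ÷ 14.01 g/mol = 0.5676 mol
O: 36.329 g ÷ 16.00 g/mol = 2.271 mol
Smallest is N at 0.5676 mol; normalising gives C 6.999, H 13.998, N 1.000, O 4.000
Ratio ≈ 7:14:1:4, so the empirical formula is C7H14NO4
Empirical-formula mass = 176.19 g/mol
n = 356 / 176.19 = 2.02 ≈ 2
Molecular formula = (C7H14NO4)×2 = C14H28N2O8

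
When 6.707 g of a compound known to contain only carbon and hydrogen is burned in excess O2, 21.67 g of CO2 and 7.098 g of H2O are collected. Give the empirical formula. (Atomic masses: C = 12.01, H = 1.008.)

C5H8

mol C = 21.67 / 44.01 = 0.4924; mass C = 0.4924 × 12.01 = 5.914 g
mol H = 2 × (7.098 / 18.02) = 0.7878; mass H = 0.7878 × 1.008 = 0.7941 g
Divide by the smallest (0.4924 mol C): C 1.000, H 1.600
Scaling by 5: C 5.00, H 8.00 → C5H8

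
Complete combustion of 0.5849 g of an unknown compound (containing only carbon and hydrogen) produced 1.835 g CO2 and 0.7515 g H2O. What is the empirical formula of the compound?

CH2

mol C = 1.835 / 44.01 = 0.04170; mass C = 0.04170 × 12.01 = 0.5008 g
mol H = 2 × (0.7515 / 18.02) = 0.08341; mass H = 0.08341 × 1.008 = 0.08407 g
Ratios (÷ 0.0417): C 1.000, H 2.000
≈ 1:2 → CH2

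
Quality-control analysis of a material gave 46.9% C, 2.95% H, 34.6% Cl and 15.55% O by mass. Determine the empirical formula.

C4H3ClO

Assume 100 g: 46.9 g C, 2.95 g H, 34.6 g Cl, 15.55 g O.
n(C) = 46.9/12.01 = 3.905, n(H) = 2.95/1.008 = 2.927, n(Cl) = 34.6/35.45 = 0.976, n(O) = 15.55/16.00 = 0.9719
Ratios (÷ 0.9719): C 4.018, H 3.011, Cl 1.004, O 1.000
Ratio ≈ 4:3:1:1, so the empirical formula is C4H3ClO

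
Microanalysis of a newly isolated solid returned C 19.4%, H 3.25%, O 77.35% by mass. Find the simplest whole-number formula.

Assume 100 g: 19.4 g C, 3.25 g H, 77.35 g O.
C: 19.4 g ÷ 12.01 g/mol = 1.615 mol
H: 3.25 g ÷ 1.008 g/mol = 3.224 mol
O: 77.35 g ÷ 16.00 g/mol = 4.834 mol
Ratios (÷ 1.615): C 1.000, H 1.996, O 2.993
Ratio ≈ 1:2:3, so the empirical formula is CH2O3

CH2O3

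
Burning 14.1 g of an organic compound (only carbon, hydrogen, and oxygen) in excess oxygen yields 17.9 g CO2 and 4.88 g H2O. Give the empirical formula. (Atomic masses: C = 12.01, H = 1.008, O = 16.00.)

mol C = 17.9 / 44.01 = 0.4067; mass C = 0.4067 × 12.01 = 4.885 g
mol H = 2 × (4.88 / 18.02) = 0.5416; mass H = 0.5416 × 1.008 = 0.5460 g
mass O = 14.1 − (5.431) = 8.669 g → mol O = 0.5418
Ratios (÷ 0.4067): C 1.000, H 1.332, O 1.332
×3: C 3.00, H 3.99, O 4.00 → C3H4O4

C3H4O4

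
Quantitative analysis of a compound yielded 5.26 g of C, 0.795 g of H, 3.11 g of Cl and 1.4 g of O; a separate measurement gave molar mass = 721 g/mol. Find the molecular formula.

C: 5.26 g ÷ 12.01 g/mol = 0.438 mol
H: 0.795 g ÷ 1.008 g/mol = 0.7887 mol
Cl: 3.11 g ÷ 35.45 g/mol = 0.08773 mol
O: 1.4 g ÷ 16.00 g/mol = 0.0875 mol
Divide by the smallest (0.0875 mol O): C 5.005, H 9.014, Cl 1.003, O 1.000
→ C5H9ClO
Empirical-formula mass = 120.57 g/mol
n = 721 / 120.57 = 5.98 ≈ 6
Molecular formula = (C5H9ClO)×6 = C30H54Cl6O6

C30H54Cl6O6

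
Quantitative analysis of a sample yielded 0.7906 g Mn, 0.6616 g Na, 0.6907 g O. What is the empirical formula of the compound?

MnNa2O3

Mn: 0.7906 g ÷ 54.94 g/mol = 0.01439 mol
Na: 0.6616 g ÷ 22.99 g/mol = 0.02878 mol
O: 0.6907 g ÷ 16.00 g/mol = 0.04317 mol
Divide by the smallest (0.01439 mol Mn): Mn 1.000, Na 2.000, O 3.000
→ MnNa2O3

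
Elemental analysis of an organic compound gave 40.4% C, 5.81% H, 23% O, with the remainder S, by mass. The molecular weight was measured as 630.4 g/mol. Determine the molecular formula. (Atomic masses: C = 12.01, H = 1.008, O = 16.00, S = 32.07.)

Assume 100 g: 40.4 g C, 5.81 g H, 23 g O, 30.79 g S.
Moles — C: 40.4 / 12.01 = 3.364 mol; H: 5.81 / 1.008 = 5.764 mol; O: 23 / 16.00 = 1.438 mol; S: 30.79 / 32.07 = 0.9601 mol
Ratios (÷ 0.9601): C 3.504, H 6.004, O 1.497, S 1.000
×2: C 7.01, H 12.01, O 2.99, S 2.00 → C7H12O3S2
Empirical-formula mass = 208.31 g/mol
n = 630.4 / 208.31 = 3.03 ≈ 3
Molecular formula = (C7H12O3S2)×3 = C21H36O9S6

C21H36O9S6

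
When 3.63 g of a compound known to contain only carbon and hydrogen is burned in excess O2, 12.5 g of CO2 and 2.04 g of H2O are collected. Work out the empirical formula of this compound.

C5H4

mol C = 12.5 / 44.01 = 0.2840; mass C = 0.2840 × 12.01 = 3.411 g
mol H = 2 × (2.04 / 18.02) = 0.2264; mass H = 0.2264 × 1.008 = 0.2282 g
Smallest is H at 0.2264 mol; normalising gives C 1.254, H 1.000
Scaling by 4: C 5.02, H 4.00 → C5H4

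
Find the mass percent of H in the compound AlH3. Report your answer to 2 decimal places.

10.08%

Molar mass = 1(26.98) + 3(1.008) = 30.004 g/mol
Mass of H per mole = 3 × 1.008 = 3.024 g
% H = 3.024 / 30.004 × 100 = 10.08%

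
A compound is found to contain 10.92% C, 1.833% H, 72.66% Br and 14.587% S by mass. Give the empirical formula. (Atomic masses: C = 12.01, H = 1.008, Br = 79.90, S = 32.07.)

Assume 100 g: 10.92 g C, 1.833 g H, 72.66 g Br, 14.587 g S.
n(C) = 10.92/12.01 = 0.9092, n(H) = 1.833/1.008 = 1.818, n(Br) = 72.66/79.90 = 0.9094, n(S) = 14.587/32.07 = 0.4548
Smallest is S at 0.4548 mol; normalising gives C 1.999, H 3.998, Br 1.999, S 1.000
≈ 2:4:2:1 → C2H4Br2S

C2H4Br2S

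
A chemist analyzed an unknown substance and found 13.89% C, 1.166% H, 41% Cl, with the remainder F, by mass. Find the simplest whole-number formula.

CHClF2

Assume 100 g: 13.89 g C, 1.166 g H, 41 g Cl, 43.944 g F.
Moles — C: 13.89 / 12.01 = 1.157 mol; H: 1.166 / 1.008 = 1.157 mol; Cl: 41 / 35.45 = 1.157 mol; F: 43.944 / 19.00 = 2.313 mol
Divide by the smallest (1.157 mol C): C 1.000, H 1.000, Cl 1.000, F 2.000
→ CHClF2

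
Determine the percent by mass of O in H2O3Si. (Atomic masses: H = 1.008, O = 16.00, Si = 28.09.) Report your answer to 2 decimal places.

Molar mass = 2(1.008) + 3(16.00) + 1(28.09) = 78.106 g/mol
Mass of O per mole = 3 × 16.00 = 48.000 g
% O = 48.000 / 78.106 × 100 = 61.45%

61.45%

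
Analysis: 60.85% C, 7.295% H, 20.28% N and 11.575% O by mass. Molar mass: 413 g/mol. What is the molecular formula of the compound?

Assume 100 g: 60.85 g C, 7.295 g H, 20.28 g N, 11.575 g O.
C: 60.85 g ÷ 12.01 g/mol = 5.067 mol
H: 7.295 g ÷ 1.008 g/mol = 7.237 mol
N: 20.28 g ÷ 14.01 g/mol = 1.448 mol
O: 11.575 g ÷ 16.00 g/mol = 0.7234 mol
Divide by the smallest (0.7234 mol O): C 7.004, H 10.004, N 2.001, O 1.000
→ C7H10N2O
Empirical-formula mass = 138.17 g/mol
n = 413 / 138.17 = 2.99 ≈ 3
Molecular formula = (C7H10N2O)×3 = C21H30N6O3

C21H30N6O3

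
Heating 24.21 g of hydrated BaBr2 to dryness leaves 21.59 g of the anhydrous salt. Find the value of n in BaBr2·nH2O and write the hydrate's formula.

BaBr2·2H2O

Mass of water lost = 24.21 − 21.59 = 2.62 g → 2.62 / 18.02 = 0.1454 mol H2O
Molar mass of BaBr2 = 297.13 g/mol → mol BaBr2 = 21.59 / 297.13 = 0.07266
n = 0.1454 / 0.07266 = 2.00 ≈ 2 → BaBr2·2H2O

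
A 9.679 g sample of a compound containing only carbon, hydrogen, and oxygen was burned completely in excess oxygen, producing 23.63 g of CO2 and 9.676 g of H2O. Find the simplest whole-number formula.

C4H8O

mol C = 23.63 / 44.01 = 0.5369; mass C = 0.5369 × 12.01 = 6.448 g
mol H = 2 × (9.676 / 18.02) = 1.074; mass H = 1.074 × 1.008 = 1.083 g
mass O = 9.679 − (7.531) = 2.148 g → mol O = 0.1343
Smallest is O at 0.1343 mol; normalising gives C 3.999, H 7.999, O 1.000
→ C4H8O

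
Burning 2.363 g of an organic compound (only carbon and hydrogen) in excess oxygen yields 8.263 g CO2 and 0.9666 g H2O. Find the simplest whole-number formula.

C7H4

mol C = 8.263 / 44.01 = 0.1878; mass C = 0.1878 × 12.01 = 2.255 g
mol H = 2 × (0.9666 / 18.02) = 0.1073; mass H = 0.1073 × 1.008 = 0.1081 g
Divide by the smallest (0.1073 mol H): C 1.750, H 1.000
Scaling by 4: C 7.00, H 4.00 → C7H4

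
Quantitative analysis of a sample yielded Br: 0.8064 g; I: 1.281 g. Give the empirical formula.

BrI

n(Br) = 0.8064/79.90 = 0.01009, n(I) = 1.281/126.90 = 0.01009
Smallest is Br at 0.01009 mol; normalising gives Br 1.000, I 1.000
Ratio ≈ 1:1, so the empirical formula is BrI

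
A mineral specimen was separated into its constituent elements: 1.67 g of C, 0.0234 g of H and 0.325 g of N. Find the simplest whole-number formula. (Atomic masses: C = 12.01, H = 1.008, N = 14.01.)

C6HN

n(C) = 1.67/12.01 = 0.1391, n(H) = 0.0234/1.008 = 0.02321, n(N) = 0.325/14.01 = 0.0232
Ratios (÷ 0.0232): C 5.994, H 1.001, N 1.000
Ratio ≈ 6:1:1, so the empirical formula is C6HN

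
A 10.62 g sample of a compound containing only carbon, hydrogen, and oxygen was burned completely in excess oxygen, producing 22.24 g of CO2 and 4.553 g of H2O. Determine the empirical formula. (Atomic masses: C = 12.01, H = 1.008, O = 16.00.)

C2H2O

mol C = 22.24 / 44.01 = 0.5053; mass C = 0.5053 × 12.01 = 6.069 g
mol H = 2 × (4.553 / 18.02) = 0.5053; mass H = 0.5053 × 1.008 = 0.5094 g
mass O = 10.62 − (6.578) = 4.042 g → mol O = 0.2526
Smallest is O at 0.2526 mol; normalising gives C 2.001, H 2.001, O 1.000
→ C2H2O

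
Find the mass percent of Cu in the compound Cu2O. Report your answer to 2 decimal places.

Molar mass = 2(63.55) + 1(16.00) = 143.100 g/mol
Mass of Cu per mole = 2 × 63.55 = 127.100 g
% Cu = 127.100 / 143.100 × 100 = 88.82%

88.82%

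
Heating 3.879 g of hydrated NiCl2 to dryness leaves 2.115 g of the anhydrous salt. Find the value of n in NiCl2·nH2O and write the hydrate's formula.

Mass of water lost = 3.879 − 2.115 = 1.764 g → 1.764 / 18.02 = 0.09789 mol H2O
Molar mass of NiCl2 = 129.59 g/mol → mol NiCl2 = 2.115 / 129.59 = 0.01632
n = 0.09789 / 0.01632 = 6.00 ≈ 6 → NiCl2·6H2O

NiCl2·6H2O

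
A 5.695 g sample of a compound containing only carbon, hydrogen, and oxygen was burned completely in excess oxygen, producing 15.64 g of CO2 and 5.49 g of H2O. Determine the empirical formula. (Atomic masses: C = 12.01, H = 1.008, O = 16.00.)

C7H12O

mol C = 15.64 / 44.01 = 0.3554; mass C = 0.3554 × 12.01 = 4.268 g
mol H = 2 × (5.49 / 18.02) = 0.6093; mass H = 0.6093 × 1.008 = 0.6142 g
mass O = 5.695 − (4.882) = 0.8128 g → mol O = 0.05080
Divide by the smallest (0.0508 mol O): C 6.996, H 11.995, O 1.000
→ C7H12O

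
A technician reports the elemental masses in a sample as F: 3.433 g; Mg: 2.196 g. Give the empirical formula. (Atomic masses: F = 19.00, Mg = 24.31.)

Moles — F: 3.433 / 19.00 = 0.1807 mol; Mg: 2.196 / 24.31 = 0.09033 mol
Ratios (÷ 0.09033): F 2.000, Mg 1.000
→ F2Mg

F2Mg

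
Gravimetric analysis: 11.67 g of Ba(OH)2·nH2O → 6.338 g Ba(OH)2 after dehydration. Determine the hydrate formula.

Mass of water lost = 11.67 − 6.338 = 5.332 g → 5.332 / 18.02 = 0.2959 mol H2O
Molar mass of Ba(OH)2 = 171.35 g/mol → mol Ba(OH)2 = 6.338 / 171.35 = 0.03699
n = 0.2959 / 0.03699 = 8.00 ≈ 8 → Ba(OH)2·8H2O

Ba(OH)2·8H2O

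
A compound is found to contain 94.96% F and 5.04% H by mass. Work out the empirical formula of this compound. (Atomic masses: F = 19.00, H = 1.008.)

FH

Assume 100 g: 94.96 g F, 5.04 g H.
n(F) = 94.96/19.00 = 4.998, n(H) = 5.04/1.008 = 5
Ratios (÷ 4.998): F 1.000, H 1.000
Ratio ≈ 1:1, so the empirical formula is FH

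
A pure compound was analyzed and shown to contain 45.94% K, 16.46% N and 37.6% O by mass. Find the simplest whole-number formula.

Assume 100 g: 45.94 g K, 16.46 g N, 37.6 g O.
Moles — K: 45.94 / 39.10 = 1.175 mol; N: 16.46 / 14.01 = 1.175 mol; O: 37.6 / 16.00 = 2.35 mol
Smallest is N at 1.175 mol; normalising gives K 1.000, N 1.000, O 2.000
→ KNO2

KNO2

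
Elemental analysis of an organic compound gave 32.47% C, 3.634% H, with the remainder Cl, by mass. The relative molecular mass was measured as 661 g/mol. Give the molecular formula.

Assume 100 g: 32.47 g C, 3.634 g H, 63.896 g Cl.
n(C) = 32.47/12.01 = 2.704, n(H) = 3.634/1.008 = 3.605, n(Cl) = 63.896/35.45 = 1.802
Ratios (÷ 1.802): C 1.500, H 2.000, Cl 1.000
Multiply by 2: C 3.00, H 4.00, Cl 2.00 → C3H4Cl2
Empirical-formula mass = 110.96 g/mol
n = 661 / 110.96 = 5.96 ≈ 6
Molecular formula = (C3H4Cl2)×6 = C18H24Cl12

C18H24Cl12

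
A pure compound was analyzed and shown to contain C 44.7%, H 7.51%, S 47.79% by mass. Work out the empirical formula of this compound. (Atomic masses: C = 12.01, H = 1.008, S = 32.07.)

C5H10S2

Assume 100 g: 44.7 g C, 7.51 g H, 47.79 g S.
n(C) = 44.7/12.01 = 3.722, n(H) = 7.51/1.008 = 7.45, n(S) = 47.79/32.07 = 1.49
Smallest is S at 1.49 mol; normalising gives C 2.498, H 5.000, S 1.000
Multiply by 2: C 5.00, H 10.00, S 2.00 → C5H10S2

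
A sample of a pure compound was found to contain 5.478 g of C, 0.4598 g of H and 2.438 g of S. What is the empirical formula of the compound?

C6H6S

Moles — C: 5.478 / 12.01 = 0.4561 mol; H: 0.4598 / 1.008 = 0.4562 mol; S: 2.438 / 32.07 = 0.07602 mol
Divide by the smallest (0.07602 mol S): C 6.000, H 6.000, S 1.000
≈ 6:6:1 → C6H6S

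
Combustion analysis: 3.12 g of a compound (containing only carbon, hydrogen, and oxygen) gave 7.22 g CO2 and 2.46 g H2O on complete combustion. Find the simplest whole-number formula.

mol C = 7.22 / 44.01 = 0.1641; mass C = 0.1641 × 12.01 = 1.970 g
mol H = 2 × (2.46 / 18.02) = 0.2730; mass H = 0.2730 × 1.008 = 0.2752 g
mass O = 3.12 − (2.245) = 0.8745 g → mol O = 0.05466
Divide by the smallest (0.05466 mol O): C 3.002, H 4.995, O 1.000
≈ 3:5:1 → C3H5O

C3H5O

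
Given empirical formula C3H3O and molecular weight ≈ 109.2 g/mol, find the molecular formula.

Empirical-formula mass = 55.05 g/mol
n = 109.2 / 55.05 = 1.98 ≈ 2
Molecular formula = (C3H3O)2 = C6H6O2

C6H6O2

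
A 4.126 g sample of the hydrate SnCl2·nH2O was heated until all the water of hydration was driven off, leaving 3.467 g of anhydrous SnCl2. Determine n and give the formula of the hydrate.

Mass of water lost = 4.126 − 3.467 = 0.659 g → 0.659 / 18.02 = 0.03657 mol H2O
Molar mass of SnCl2 = 189.61 g/mol → mol SnCl2 = 3.467 / 189.61 = 0.01828
n = 0.03657 / 0.01828 = 2.00 ≈ 2 → SnCl2·2H2O

SnCl2·2H2O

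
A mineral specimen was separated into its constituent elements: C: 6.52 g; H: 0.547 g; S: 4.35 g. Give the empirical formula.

C4H4S

C: 6.52 g ÷ 12.01 g/mol = 0.5429 mol
H: 0.547 g ÷ 1.008 g/mol = 0.5427 mol
S: 4.35 g ÷ 32.07 g/mol = 0.1356 mol
Ratios (÷ 0.1356): C 4.002, H 4.001, S 1.000
≈ 4:4:1 → C4H4S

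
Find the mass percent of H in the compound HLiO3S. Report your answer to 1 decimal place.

Molar mass = 1(1.008) + 1(6.94) + 3(16.00) + 1(32.07) = 88.018 g/mol
Mass of H per mole = 1 × 1.008 = 1.008 g
% H = 1.008 / 88.018 × 100 = 1.1%

1.1%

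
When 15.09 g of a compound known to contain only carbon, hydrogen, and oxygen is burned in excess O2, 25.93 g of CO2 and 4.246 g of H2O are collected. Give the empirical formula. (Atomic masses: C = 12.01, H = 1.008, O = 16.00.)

mol C = 25.93 / 44.01 = 0.5892; mass C = 0.5892 × 12.01 = 7.076 g
mol H = 2 × (4.246 / 18.02) = 0.4713; mass H = 0.4713 × 1.008 = 0.4750 g
mass O = 15.09 − (7.551) = 7.539 g → mol O = 0.4712
Divide by the smallest (0.4712 mol O): C 1.250, H 1.000, O 1.000
×4: C 5.00, H 4.00, O 4.00 → C5H4O4

C5H4O4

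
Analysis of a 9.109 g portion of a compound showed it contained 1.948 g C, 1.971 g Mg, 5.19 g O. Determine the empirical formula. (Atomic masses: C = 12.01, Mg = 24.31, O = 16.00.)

C2MgO4

n(C) = 1.948/12.01 = 0.1622, n(Mg) = 1.971/24.31 = 0.08108, n(O) = 5.19/16.00 = 0.3244
Ratios (÷ 0.08108): C 2.001, Mg 1.000, O 4.001
≈ 2:1:4 → C2MgO4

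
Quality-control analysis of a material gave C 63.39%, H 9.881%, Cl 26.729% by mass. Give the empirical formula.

Assume 100 g: 63.39 g C, 9.881 g H, 26.729 g Cl.
n(C) = 63.39/12.01 = 5.278, n(H) = 9.881/1.008 = 9.803, n(Cl) = 26.729/35.45 = 0.754
Divide by the smallest (0.754 mol Cl): C 7.000, H 13.001, Cl 1.000
Ratio ≈ 7:13:1, so the empirical formula is C7H13Cl

C7H13Cl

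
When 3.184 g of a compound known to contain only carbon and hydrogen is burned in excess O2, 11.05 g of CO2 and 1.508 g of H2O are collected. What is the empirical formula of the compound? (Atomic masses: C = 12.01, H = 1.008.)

C3H2

mol C = 11.05 / 44.01 = 0.2511; mass C = 0.2511 × 12.01 = 3.015 g
mol H = 2 × (1.508 / 18.02) = 0.1674; mass H = 0.1674 × 1.008 = 0.1687 g
Ratios (÷ 0.1674): C 1.500, H 1.000
Scaling by 2: C 3.00, H 2.00 → C3H2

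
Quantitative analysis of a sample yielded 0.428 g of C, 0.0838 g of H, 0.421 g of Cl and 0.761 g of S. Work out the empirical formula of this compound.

n(C) = 0.428/12.01 = 0.03564, n(H) = 0.0838/1.008 = 0.08313, n(Cl) = 0.421/35.45 = 0.01188, n(S) = 0.761/32.07 = 0.02373
Divide by the smallest (0.01188 mol Cl): C 3.001, H 7.000, Cl 1.000, S 1.998
≈ 3:7:1:2 → C3H7ClS2

C3H7ClS2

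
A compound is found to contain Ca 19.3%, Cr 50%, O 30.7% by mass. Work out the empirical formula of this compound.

CaCr2O4

Assume 100 g: 19.3 g Ca, 50 g Cr, 30.7 g O.
Ca: 19.3 g ÷ 40.08 g/mol = 0.4815 mol
Cr: 50 g ÷ 52.00 g/mol = 0.9615 mol
O: 30.7 g ÷ 16.00 g/mol = 1.919 mol
Smallest is Ca at 0.4815 mol; normalising gives Ca 1.000, Cr 1.997, O 3.985
Ratio ≈ 1:2:4, so the empirical formula is CaCr2O4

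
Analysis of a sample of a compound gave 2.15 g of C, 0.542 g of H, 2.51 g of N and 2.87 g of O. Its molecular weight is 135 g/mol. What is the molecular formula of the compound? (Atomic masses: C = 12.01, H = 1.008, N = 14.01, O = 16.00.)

Moles — C: 2.15 / 12.01 = 0.179 mol; H: 0.542 / 1.008 = 0.5377 mol; N: 2.51 / 14.01 = 0.1792 mol; O: 2.87 / 16.00 = 0.1794 mol
Ratios (÷ 0.179): C 1.000, H 3.004, N 1.001, O 1.002
→ CH3NO
Empirical-formula mass = 45.04 g/mol
n = 135 / 45.04 = 3.00 ≈ 3
Molecular formula = (CH3NO)×3 = C3H9N3O3

C3H9N3O3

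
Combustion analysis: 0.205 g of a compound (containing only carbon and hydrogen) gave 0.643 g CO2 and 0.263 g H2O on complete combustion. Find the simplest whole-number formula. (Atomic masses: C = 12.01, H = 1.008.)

mol C = 0.643 / 44.01 = 0.01461; mass C = 0.01461 × 12.01 = 0.1755 g
mol H = 2 × (0.263 / 18.02) = 0.02919; mass H = 0.02919 × 1.008 = 0.02942 g
Ratios (÷ 0.01461): C 1.000, H 1.998
≈ 1:2 → CH2

CH2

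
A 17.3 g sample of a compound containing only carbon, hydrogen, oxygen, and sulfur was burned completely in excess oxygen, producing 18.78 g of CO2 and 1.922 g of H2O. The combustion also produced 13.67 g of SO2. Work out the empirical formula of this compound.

mol C = 18.78 / 44.01 = 0.4267; mass C = 0.4267 × 12.01 = 5.125 g
mol H = 2 × (1.922 / 18.02) = 0.2133; mass H = 0.2133 × 1.008 = 0.2150 g
mol S = 13.67 / 64.07 = 0.2134; mass S = 6.842 g
mass O = 17.3 − (12.18) = 5.118 g → mol O = 0.3198
Divide by the smallest (0.2133 mol H): C 2.000, H 1.000, O 1.499, S 1.000
×2: C 4.00, H 2.00, O 3.00, S 2.00 → C4H2O3S2

C4H2O3S2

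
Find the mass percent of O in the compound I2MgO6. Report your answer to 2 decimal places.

Molar mass = 2(126.90) + 1(24.31) + 6(16.00) = 374.110 g/mol
Mass of O per mole = 6 × 16.00 = 96.000 g
% O = 96.000 / 374.110 × 100 = 25.66%

25.66%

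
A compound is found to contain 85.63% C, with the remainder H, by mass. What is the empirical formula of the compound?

Assume 100 g: 85.63 g C, 14.37 g H.
C: 85.63 g ÷ 12.01 g/mol = 7.13 mol
H: 14.37 g ÷ 1.008 g/mol = 14.26 mol
Ratios (÷ 7.13): C 1.000, H 1.999
Ratio ≈ 1:2, so the empirical formula is CH2

CH2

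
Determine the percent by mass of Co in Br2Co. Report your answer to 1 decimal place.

26.9%

Molar mass = 2(79.90) + 1(58.93) = 218.730 g/mol
Mass of Co per mole = 1 × 58.93 = 58.930 g
% Co = 58.930 / 218.730 × 100 = 26.9%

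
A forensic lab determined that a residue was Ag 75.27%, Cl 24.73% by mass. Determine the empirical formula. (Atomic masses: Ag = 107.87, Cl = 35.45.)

AgCl

Assume 100 g: 75.27 g Ag, 24.73 g Cl.
Ag: 75.27 g ÷ 107.87 g/mol = 0.6978 mol
Cl: 24.73 g ÷ 35.45 g/mol = 0.6976 mol
Ratios (÷ 0.6976): Ag 1.000, Cl 1.000
→ AgCl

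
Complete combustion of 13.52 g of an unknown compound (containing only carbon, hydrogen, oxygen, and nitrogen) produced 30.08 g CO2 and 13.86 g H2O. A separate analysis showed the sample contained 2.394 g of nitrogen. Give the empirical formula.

mol C = 30.08 / 44.01 = 0.6835; mass C = 0.6835 × 12.01 = 8.209 g
mol H = 2 × (13.86 / 18.02) = 1.538; mass H = 1.538 × 1.008 = 1.551 g
mol N = 2.394 / 14.01 = 0.1709
mass O = 13.52 − (12.15) = 1.367 g → mol O = 0.08542
Ratios (÷ 0.08542): C 8.001, H 18.008, N 2.000, O 1.000
→ C8H18N2O

C8H18N2O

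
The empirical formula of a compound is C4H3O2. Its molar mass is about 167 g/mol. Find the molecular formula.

Empirical-formula mass = 83.06 g/mol
n = 167 / 83.06 = 2.01 ≈ 2
Molecular formula = (C4H3O2)2 = C8H6O4

C8H6O4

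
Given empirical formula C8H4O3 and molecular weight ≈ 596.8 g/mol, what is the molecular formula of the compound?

Empirical-formula mass = 148.11 g/mol
n = 596.8 / 148.11 = 4.03 ≈ 4
Molecular formula = (C8H4O3)4 = C32H16O12

C32H16O12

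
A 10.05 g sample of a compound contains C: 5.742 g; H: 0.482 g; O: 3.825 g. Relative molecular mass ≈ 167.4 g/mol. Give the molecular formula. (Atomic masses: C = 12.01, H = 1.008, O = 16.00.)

C8H8O4

C: 5.742 g ÷ 12.01 g/mol = 0.4781 mol
H: 0.482 g ÷ 1.008 g/mol = 0.4782 mol
O: 3.825 g ÷ 16.00 g/mol = 0.2391 mol
Divide by the smallest (0.2391 mol O): C 2.000, H 2.000, O 1.000
Ratio ≈ 2:2:1, so the empirical formula is C2H2O
Empirical-formula mass = 42.04 g/mol
n = 167.4 / 42.04 = 3.98 ≈ 4
Molecular formula = (C2H2O)×4 = C8H8O4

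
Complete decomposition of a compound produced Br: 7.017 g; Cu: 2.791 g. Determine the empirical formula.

Moles — Br: 7.017 / 79.90 = 0.08782 mol; Cu: 2.791 / 63.55 = 0.04392 mol
Divide by the smallest (0.04392 mol Cu): Br 2.000, Cu 1.000
→ Br2Cu

Br2Cu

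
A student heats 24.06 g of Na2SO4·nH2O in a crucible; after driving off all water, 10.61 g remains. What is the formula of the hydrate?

Mass of water lost = 24.06 − 10.61 = 13.45 g → 13.45 / 18.02 = 0.7464 mol H2O
Molar mass of Na2SO4 = 142.05 g/mol → mol Na2SO4 = 10.61 / 142.05 = 0.07469
n = 0.7464 / 0.07469 = 9.99 ≈ 10 → Na2SO4·10H2O

Na2SO4·10H2O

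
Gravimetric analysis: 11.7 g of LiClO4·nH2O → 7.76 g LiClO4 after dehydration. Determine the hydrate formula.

LiClO4·3H2O

Mass of water lost = 11.7 − 7.76 = 3.94 g → 3.94 / 18.02 = 0.2186 mol H2O
Molar mass of LiClO4 = 106.39 g/mol → mol LiClO4 = 7.76 / 106.39 = 0.07294
n = 0.2186 / 0.07294 = 3.00 ≈ 3 → LiClO4·3H2O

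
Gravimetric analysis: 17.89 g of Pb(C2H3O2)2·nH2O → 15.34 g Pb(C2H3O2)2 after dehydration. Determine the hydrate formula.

Pb(C2H3O2)2·3H2O

Mass of water lost = 17.89 − 15.34 = 2.55 g → 2.55 / 18.02 = 0.1415 mol H2O
Molar mass of Pb(C2H3O2)2 = 325.29 g/mol → mol Pb(C2H3O2)2 = 15.34 / 325.29 = 0.04716
n = 0.1415 / 0.04716 = 3.00 ≈ 3 → Pb(C2H3O2)2·3H2O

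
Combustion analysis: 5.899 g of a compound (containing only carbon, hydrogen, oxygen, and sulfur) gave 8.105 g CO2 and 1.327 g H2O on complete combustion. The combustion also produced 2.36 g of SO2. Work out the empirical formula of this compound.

mol C = 8.105 / 44.01 = 0.1842; mass C = 0.1842 × 12.01 = 2.212 g
mol H = 2 × (1.327 / 18.02) = 0.1473; mass H = 0.1473 × 1.008 = 0.1485 g
mol S = 2.36 / 64.07 = 0.03683; mass S = 1.181 g
mass O = 5.899 − (3.542) = 2.357 g → mol O = 0.1473
Ratios (÷ 0.03683): C 5.000, H 3.998, O 4.000, S 1.000
Ratio ≈ 5:4:4:1, so the empirical formula is C5H4O4S

C5H4O4S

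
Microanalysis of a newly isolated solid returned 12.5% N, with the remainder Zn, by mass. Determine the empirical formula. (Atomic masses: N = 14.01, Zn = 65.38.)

Assume 100 g: 12.5 g N, 87.5 g Zn.
Moles — N: 12.5 / 14.01 = 0.8922 mol; Zn: 87.5 / 65.38 = 1.338 mol
Ratios (÷ 0.8922): N 1.000, Zn 1.500
Multiply by 2: N 2.00, Zn 3.00 → N2Zn3

N2Zn3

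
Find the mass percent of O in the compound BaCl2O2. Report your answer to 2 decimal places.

13.32%

Molar mass = 1(137.33) + 2(35.45) + 2(16.00) = 240.230 g/mol
Mass of O per mole = 2 × 16.00 = 32.000 g
% O = 32.000 / 240.230 × 100 = 13.32%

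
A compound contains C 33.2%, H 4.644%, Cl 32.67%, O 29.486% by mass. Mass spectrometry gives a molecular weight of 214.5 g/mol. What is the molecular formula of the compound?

Assume 100 g: 33.2 g C, 4.644 g H, 32.67 g Cl, 29.486 g O.
Moles — C: 33.2 / 12.01 = 2.764 mol; H: 4.644 / 1.008 = 4.607 mol; Cl: 32.67 / 35.45 = 0.9216 mol; O: 29.486 / 16.00 = 1.843 mol
Ratios (÷ 0.9216): C 3.000, H 4.999, Cl 1.000, O 2.000
→ C3H5ClO2
Empirical-formula mass = 108.52 g/mol
n = 214.5 / 108.52 = 1.98 ≈ 2
Molecular formula = (C3H5ClO2)×2 = C6H10Cl2O4

C6H10Cl2O4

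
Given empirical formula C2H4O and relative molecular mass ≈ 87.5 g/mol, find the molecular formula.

Empirical-formula mass = 44.05 g/mol
n = 87.5 / 44.05 = 1.99 ≈ 2
Molecular formula = (C2H4O)2 = C4H8O2

C4H8O2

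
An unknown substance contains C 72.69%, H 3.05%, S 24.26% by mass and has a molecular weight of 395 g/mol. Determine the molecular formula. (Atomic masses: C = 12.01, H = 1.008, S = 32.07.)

C24H12S3

Assume 100 g: 72.69 g C, 3.05 g H, 24.26 g S.
Moles — C: 72.69 / 12.01 = 6.052 mol; H: 3.05 / 1.008 = 3.026 mol; S: 24.26 / 32.07 = 0.7565 mol
Divide by the smallest (0.7565 mol S): C 8.001, H 4.000, S 1.000
≈ 8:4:1 → C8H4S
Empirical-formula mass = 132.18 g/mol
n = 395 / 132.18 = 2.99 ≈ 3
Molecular formula = (C8H4S)×3 = C24H12S3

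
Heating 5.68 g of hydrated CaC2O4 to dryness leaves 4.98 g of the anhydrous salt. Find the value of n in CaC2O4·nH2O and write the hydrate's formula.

Mass of water lost = 5.68 − 4.98 = 0.7 g → 0.7 / 18.02 = 0.03885 mol H2O
Molar mass of CaC2O4 = 128.10 g/mol → mol CaC2O4 = 4.98 / 128.10 = 0.03888
n = 0.03885 / 0.03888 = 1.00 ≈ 1 → CaC2O4·H2O

CaC2O4·H2O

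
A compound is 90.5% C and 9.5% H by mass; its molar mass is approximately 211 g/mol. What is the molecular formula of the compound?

C16H20

Assume 100 g: 90.5 g C, 9.5 g H.
C: 90.5 g ÷ 12.01 g/mol = 7.535 mol
H: 9.5 g ÷ 1.008 g/mol = 9.425 mol
Ratios (÷ 7.535): C 1.000, H 1.251
×4: C 4.00, H 5.00 → C4H5
Empirical-formula mass = 53.08 g/mol
n = 211 / 53.08 = 3.98 ≈ 4
Molecular formula = (C4H5)×4 = C16H20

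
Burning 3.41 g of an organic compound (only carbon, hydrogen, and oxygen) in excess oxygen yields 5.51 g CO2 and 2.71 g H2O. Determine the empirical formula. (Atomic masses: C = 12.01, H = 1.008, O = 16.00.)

C5H12O4

mol C = 5.51 / 44.01 = 0.1252; mass C = 0.1252 × 12.01 = 1.504 g
mol H = 2 × (2.71 / 18.02) = 0.3008; mass H = 0.3008 × 1.008 = 0.3032 g
mass O = 3.41 − (1.807) = 1.603 g → mol O = 0.1002
Divide by the smallest (0.1002 mol O): C 1.250, H 3.002, O 1.000
Scaling by 4: C 5.00, H 12.01, O 4.00 → C5H12O4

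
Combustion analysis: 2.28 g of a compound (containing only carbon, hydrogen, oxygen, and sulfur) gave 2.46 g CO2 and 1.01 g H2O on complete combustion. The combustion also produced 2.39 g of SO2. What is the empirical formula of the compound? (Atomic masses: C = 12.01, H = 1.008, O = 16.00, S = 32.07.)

C3H6OS2

mol C = 2.46 / 44.01 = 0.05590; mass C = 0.05590 × 12.01 = 0.6713 g
mol H = 2 × (1.01 / 18.02) = 0.1121; mass H = 0.1121 × 1.008 = 0.1130 g
mol S = 2.39 / 64.07 = 0.03730; mass S = 1.196 g
mass O = 2.28 − (1.981) = 0.2994 g → mol O = 0.01871
Smallest is O at 0.01871 mol; normalising gives C 2.987, H 5.991, O 1.000, S 1.994
Ratio ≈ 3:6:1:2, so the empirical formula is C3H6OS2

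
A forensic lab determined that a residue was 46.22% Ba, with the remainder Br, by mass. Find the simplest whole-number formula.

BaBr2

Assume 100 g: 46.22 g Ba, 53.78 g Br.
Moles — Ba: 46.22 / 137.33 = 0.3366 mol; Br: 53.78 / 79.90 = 0.6731 mol
Smallest is Ba at 0.3366 mol; normalising gives Ba 1.000, Br 2.000
Ratio ≈ 1:2, so the empirical formula is BaBr2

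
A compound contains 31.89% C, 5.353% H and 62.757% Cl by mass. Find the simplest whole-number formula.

Assume 100 g: 31.89 g C, 5.353 g H, 62.757 g Cl.
C: 31.89 g ÷ 12.01 g/mol = 2.655 mol
H: 5.353 g ÷ 1.008 g/mol = 5.311 mol
Cl: 62.757 g ÷ 35.45 g/mol = 1.77 mol
Divide by the smallest (1.77 mol Cl): C 1.500, H 3.000, Cl 1.000
Scaling by 2: C 3.00, H 6.00, Cl 2.00 → C3H6Cl2

C3H6Cl2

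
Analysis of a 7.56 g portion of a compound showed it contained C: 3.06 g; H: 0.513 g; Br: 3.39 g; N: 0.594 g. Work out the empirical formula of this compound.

C6H12BrN

n(C) = 3.06/12.01 = 0.2548, n(H) = 0.513/1.008 = 0.5089, n(Br) = 3.39/79.90 = 0.04243, n(N) = 0.594/14.01 = 0.0424
Divide by the smallest (0.0424 mol N): C 6.009, H 12.004, Br 1.001, N 1.000
≈ 6:12:1:1 → C6H12BrN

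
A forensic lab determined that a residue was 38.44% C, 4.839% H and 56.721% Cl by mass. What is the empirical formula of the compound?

C2H3Cl

Assume 100 g: 38.44 g C, 4.839 g H, 56.721 g Cl.
n(C) = 38.44/12.01 = 3.201, n(H) = 4.839/1.008 = 4.801, n(Cl) = 56.721/35.45 = 1.6
Smallest is Cl at 1.6 mol; normalising gives C 2.000, H 3.000, Cl 1.000
≈ 2:3:1 → C2H3Cl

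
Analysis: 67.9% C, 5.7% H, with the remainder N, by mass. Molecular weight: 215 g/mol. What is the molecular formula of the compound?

Assume 100 g: 67.9 g C, 5.7 g H, 26.4 g N.
C: 67.9 g ÷ 12.01 g/mol = 5.654 mol
H: 5.7 g ÷ 1.008 g/mol = 5.655 mol
N: 26.4 g ÷ 14.01 g/mol = 1.884 mol
Divide by the smallest (1.884 mol N): C 3.000, H 3.001, N 1.000
≈ 3:3:1 → C3H3N
Empirical-formula mass = 53.06 g/mol
n = 215 / 53.06 = 4.05 ≈ 4
Molecular formula = (C3H3N)×4 = C12H12N4

C12H12N4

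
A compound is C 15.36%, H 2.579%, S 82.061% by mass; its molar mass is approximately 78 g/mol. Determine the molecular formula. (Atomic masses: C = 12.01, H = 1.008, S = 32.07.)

CH2S2

Assume 100 g: 15.36 g C, 2.579 g H, 82.061 g S.
n(C) = 15.36/12.01 = 1.279, n(H) = 2.579/1.008 = 2.559, n(S) = 82.061/32.07 = 2.559
Smallest is C at 1.279 mol; normalising gives C 1.000, H 2.001, S 2.001
→ CH2S2
Empirical-formula mass = 78.17 g/mol
n = 78 / 78.17 = 1.00 ≈ 1
Molecular formula = empirical formula = CH2S2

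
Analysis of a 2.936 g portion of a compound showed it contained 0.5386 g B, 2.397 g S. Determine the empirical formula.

B2S3

n(B) = 0.5386/10.81 = 0.04982, n(S) = 2.397/32.07 = 0.07474
Ratios (÷ 0.04982): B 1.000, S 1.500
Multiply by 2: B 2.00, S 3.00 → B2S3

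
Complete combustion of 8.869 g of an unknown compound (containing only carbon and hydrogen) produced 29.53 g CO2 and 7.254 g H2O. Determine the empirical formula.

C5H6

mol C = 29.53 / 44.01 = 0.6710; mass C = 0.6710 × 12.01 = 8.059 g
mol H = 2 × (7.254 / 18.02) = 0.8051; mass H = 0.8051 × 1.008 = 0.8115 g
Ratios (÷ 0.671): C 1.000, H 1.200
×5: C 5.00, H 6.00 → C5H6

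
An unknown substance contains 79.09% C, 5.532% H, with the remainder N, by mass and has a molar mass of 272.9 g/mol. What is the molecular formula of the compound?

C18H15N3

Assume 100 g: 79.09 g C, 5.532 g H, 15.378 g N.
Moles — C: 79.09 / 12.01 = 6.585 mol; H: 5.532 / 1.008 = 5.488 mol; N: 15.378 / 14.01 = 1.098 mol
Ratios (÷ 1.098): C 6.000, H 5.000, N 1.000
Ratio ≈ 6:5:1, so the empirical formula is C6H5N
Empirical-formula mass = 91.11 g/mol
n = 272.9 / 91.11 = 3.00 ≈ 3
Molecular formula = (C6H5N)×3 = C18H15N3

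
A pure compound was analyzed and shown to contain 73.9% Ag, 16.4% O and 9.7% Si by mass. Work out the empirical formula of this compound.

Assume 100 g: 73.9 g Ag, 16.4 g O, 9.7 g Si.
n(Ag) = 73.9/107.87 = 0.6851, n(O) = 16.4/16.00 = 1.025, n(Si) = 9.7/28.09 = 0.3453
Ratios (÷ 0.3453): Ag 1.984, O 2.968, Si 1.000
≈ 2:3:1 → Ag2O3Si

Ag2O3Si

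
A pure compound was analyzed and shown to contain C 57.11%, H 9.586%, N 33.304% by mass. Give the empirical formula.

Assume 100 g: 57.11 g C, 9.586 g H, 33.304 g N.
C: 57.11 g ÷ 12.01 g/mol = 4.755 mol
H: 9.586 g ÷ 1.008 g/mol = 9.51 mol
N: 33.304 g ÷ 14.01 g/mol = 2.377 mol
Divide by the smallest (2.377 mol N): C 2.000, H 4.001, N 1.000
→ C2H4N

C2H4N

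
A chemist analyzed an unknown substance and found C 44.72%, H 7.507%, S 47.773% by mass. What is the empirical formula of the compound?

Assume 100 g: 44.72 g C, 7.507 g H, 47.773 g S.
Moles — C: 44.72 / 12.01 = 3.724 mol; H: 7.507 / 1.008 = 7.447 mol; S: 47.773 / 32.07 = 1.49 mol
Smallest is S at 1.49 mol; normalising gives C 2.500, H 4.999, S 1.000
×2: C 5.00, H 10.00, S 2.00 → C5H10S2

C5H10S2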